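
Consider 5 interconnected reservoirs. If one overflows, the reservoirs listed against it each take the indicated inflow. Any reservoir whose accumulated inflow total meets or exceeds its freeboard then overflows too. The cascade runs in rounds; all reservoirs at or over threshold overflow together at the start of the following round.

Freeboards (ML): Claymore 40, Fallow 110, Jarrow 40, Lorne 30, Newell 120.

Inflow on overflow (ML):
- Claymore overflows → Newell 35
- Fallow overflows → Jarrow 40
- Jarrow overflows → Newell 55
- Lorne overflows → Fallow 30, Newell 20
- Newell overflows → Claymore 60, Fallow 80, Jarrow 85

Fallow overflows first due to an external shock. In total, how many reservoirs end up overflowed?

Round 1 — Fallow overflows (initial).
  Jarrow: +40 → 40 ≥ 40
Round 2 — Jarrow overflows.
  Newell: +55 → 55 < 120
No further overflows.

2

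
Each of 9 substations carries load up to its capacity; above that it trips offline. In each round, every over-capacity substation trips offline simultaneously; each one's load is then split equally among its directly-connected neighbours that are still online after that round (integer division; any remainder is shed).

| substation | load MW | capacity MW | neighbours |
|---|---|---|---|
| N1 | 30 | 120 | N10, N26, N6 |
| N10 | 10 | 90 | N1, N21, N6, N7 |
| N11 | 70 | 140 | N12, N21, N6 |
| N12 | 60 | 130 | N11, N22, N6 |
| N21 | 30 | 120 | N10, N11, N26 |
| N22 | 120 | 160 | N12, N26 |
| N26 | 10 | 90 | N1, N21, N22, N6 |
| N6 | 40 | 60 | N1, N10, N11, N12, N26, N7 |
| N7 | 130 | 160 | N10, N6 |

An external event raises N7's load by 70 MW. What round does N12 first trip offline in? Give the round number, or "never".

never

Round 1 — N7 at 200 > 160. N7 trips offline.
  N7 sheds 200 MW to N10, N6: 100 each.
    N10: 10+100 = 110 > 90
    N6: 40+100 = 140 > 60
Round 2 — N10, N6 trip offline.
  N10 sheds 110 MW to N1, N21: 55 each.
    N1: 30+55 = 85 ≤ 120
    N21: 30+55 = 85 ≤ 120
  N6 sheds 140 MW to N1, N11, N12, N26: 35 each.
    N1: 85+35 = 120 ≤ 120
    N11: 70+35 = 105 ≤ 140
    N12: 60+35 = 95 ≤ 130
    N26: 10+35 = 45 ≤ 90
No further trips.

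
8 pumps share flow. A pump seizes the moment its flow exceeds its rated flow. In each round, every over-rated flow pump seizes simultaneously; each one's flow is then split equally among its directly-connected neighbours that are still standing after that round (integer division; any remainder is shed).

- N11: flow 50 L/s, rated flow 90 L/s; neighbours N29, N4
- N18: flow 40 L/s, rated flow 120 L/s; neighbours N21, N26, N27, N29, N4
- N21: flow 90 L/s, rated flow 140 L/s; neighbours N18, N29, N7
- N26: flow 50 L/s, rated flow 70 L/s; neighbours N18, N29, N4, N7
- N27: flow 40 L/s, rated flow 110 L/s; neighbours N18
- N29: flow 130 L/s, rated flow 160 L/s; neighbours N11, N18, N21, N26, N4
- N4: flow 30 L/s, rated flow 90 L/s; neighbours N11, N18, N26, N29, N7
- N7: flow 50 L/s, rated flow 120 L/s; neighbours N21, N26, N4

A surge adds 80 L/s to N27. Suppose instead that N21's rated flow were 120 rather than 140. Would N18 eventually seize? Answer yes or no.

yes

With N21's rated flow at 120:
Round 1 — N27 at 120 > 110. N27 seizes.
  N27 sheds 120 L/s to N18: 120 each.
    N18: 40+120 = 160 > 120
Round 2 — N18 seizes.
  N18 sheds 160 L/s to N21, N26, N29, N4: 40 each.
    N21: 90+40 = 130 > 120
    N26: 50+40 = 90 > 70
    N29: 130+40 = 170 > 160
    N4: 30+40 = 70 ≤ 90
Round 3 — N21, N26, N29 seize.
  N21 sheds 130 L/s to N7: 130 each.
    N7: 50+130 = 180 > 120
  N26 sheds 90 L/s to N4, N7: 45 each.
    N4: 70+45 = 115 > 90
    N7: 180+45 = 225 > 120
  N29 sheds 170 L/s to N11, N4: 85 each.
    N11: 50+85 = 135 > 90
    N4: 115+85 = 200 > 90
Round 4 — N11, N4, N7 seize.
  N11 sheds 135 L/s: no online neighbours, lost.
  N4 sheds 200 L/s: no online neighbours, lost.
  N7 sheds 225 L/s: no online neighbours, lost.
No further seizures.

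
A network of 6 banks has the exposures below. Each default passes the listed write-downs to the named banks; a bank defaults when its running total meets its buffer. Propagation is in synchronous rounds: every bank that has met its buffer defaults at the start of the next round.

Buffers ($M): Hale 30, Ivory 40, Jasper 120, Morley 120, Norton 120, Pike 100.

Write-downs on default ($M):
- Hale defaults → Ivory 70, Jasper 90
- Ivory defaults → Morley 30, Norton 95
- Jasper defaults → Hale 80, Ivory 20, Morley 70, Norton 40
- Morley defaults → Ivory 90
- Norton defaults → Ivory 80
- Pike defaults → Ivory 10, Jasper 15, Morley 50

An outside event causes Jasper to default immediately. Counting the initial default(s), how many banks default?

4

Round 1 — Jasper defaults (initial).
  Hale: +80 → 80 ≥ 30
  Ivory: +20 → 20 < 40
  Morley: +70 → 70 < 120
  Norton: +40 → 40 < 120
Round 2 — Hale defaults.
  Ivory: +70 → 90 ≥ 40
Round 3 — Ivory defaults.
  Morley: +30 → 100 < 120
  Norton: +95 → 135 ≥ 120
Round 4 — Norton defaults.
No further defaults.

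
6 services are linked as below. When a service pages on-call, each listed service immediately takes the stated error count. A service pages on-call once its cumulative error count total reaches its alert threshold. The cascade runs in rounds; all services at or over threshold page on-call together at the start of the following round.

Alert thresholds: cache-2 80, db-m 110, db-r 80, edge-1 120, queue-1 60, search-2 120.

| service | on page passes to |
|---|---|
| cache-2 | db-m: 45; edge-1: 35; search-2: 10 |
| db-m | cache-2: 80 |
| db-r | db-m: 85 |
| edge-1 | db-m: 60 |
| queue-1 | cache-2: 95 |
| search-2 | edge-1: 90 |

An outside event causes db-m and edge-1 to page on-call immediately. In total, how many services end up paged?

3

Round 1 — db-m, edge-1 page on-call (initial).
  cache-2: +80 → 80 ≥ 80
Round 2 — cache-2 pages on-call.
  search-2: +10 → 10 < 120
No further pages.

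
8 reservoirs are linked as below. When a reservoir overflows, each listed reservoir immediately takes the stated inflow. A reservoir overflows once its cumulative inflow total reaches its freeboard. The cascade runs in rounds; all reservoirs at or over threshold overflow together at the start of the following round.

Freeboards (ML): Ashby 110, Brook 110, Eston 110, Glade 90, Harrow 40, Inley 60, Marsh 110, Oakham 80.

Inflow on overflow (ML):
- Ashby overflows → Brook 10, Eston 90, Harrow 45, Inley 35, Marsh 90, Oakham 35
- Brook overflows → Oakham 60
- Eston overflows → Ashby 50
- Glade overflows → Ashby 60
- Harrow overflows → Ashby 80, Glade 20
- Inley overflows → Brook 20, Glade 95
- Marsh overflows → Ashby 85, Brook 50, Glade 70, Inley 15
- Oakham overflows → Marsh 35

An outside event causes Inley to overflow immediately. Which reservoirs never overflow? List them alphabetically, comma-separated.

Round 1 — Inley overflows (initial).
  Brook: +20 → 20 < 110
  Glade: +95 → 95 ≥ 90
Round 2 — Glade overflows.
  Ashby: +60 → 60 < 110
No further overflows.

Ashby, Brook, Eston, Harrow, Marsh, Oakham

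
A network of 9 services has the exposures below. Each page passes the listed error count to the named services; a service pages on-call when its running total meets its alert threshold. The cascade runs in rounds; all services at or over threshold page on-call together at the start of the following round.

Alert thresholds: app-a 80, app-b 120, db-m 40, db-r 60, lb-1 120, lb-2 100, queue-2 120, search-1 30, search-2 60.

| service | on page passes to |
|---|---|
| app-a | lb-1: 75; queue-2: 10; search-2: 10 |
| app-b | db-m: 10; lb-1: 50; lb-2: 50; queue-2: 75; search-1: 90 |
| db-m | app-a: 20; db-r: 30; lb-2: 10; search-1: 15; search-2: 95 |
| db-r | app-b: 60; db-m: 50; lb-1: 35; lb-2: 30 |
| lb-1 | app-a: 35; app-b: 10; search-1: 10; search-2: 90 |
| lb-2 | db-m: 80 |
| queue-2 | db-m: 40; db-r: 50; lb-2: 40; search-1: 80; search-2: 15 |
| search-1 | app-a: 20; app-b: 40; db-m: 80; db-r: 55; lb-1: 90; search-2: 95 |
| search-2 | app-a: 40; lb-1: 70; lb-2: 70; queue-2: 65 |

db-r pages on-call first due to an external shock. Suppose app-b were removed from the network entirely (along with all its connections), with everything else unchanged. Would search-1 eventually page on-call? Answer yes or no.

With app-b removed:
Round 1 — db-r pages on-call (initial).
  db-m: +50 → 50 ≥ 40
  lb-1: +35 → 35 < 120
  lb-2: +30 → 30 < 100
Round 2 — db-m pages on-call.
  app-a: +20 → 20 < 80
  lb-2: +10 → 40 < 100
  search-1: +15 → 15 < 30
  search-2: +95 → 95 ≥ 60
Round 3 — search-2 pages on-call.
  app-a: +40 → 60 < 80
  lb-1: +70 → 105 < 120
  lb-2: +70 → 110 ≥ 100
  queue-2: +65 → 65 < 120
Round 4 — lb-2 pages on-call.
No further pages.

no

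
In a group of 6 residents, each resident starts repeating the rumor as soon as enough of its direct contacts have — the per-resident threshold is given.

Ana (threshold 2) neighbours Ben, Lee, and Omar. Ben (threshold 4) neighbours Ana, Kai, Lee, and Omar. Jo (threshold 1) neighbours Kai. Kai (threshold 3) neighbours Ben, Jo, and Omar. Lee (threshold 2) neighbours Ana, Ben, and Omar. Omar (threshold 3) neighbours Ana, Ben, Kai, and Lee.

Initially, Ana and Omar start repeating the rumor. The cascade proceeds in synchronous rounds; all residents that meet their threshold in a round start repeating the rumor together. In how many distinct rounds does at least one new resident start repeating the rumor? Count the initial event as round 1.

2

Round 1 — Ana, Omar start repeating the rumor (initial).
Round 2 — checking thresholds:
  Ben: 2 of 4 neighbours < 4, not yet.
  Kai: 1 of 3 neighbours < 3, not yet.
  Lee: 2 of 3 neighbours ≥ 2, starts repeating the rumor.
Round 3 — no new spreads; cascade stops.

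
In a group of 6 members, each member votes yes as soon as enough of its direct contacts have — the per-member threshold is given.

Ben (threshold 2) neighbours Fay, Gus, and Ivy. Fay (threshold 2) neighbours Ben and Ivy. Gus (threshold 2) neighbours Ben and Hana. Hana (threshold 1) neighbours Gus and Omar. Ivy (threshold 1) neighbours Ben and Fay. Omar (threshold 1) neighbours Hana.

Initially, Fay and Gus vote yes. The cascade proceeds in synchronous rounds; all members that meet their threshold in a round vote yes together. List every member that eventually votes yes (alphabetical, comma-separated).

Round 1 — Fay, Gus vote yes (initial).
Round 2 — checking thresholds:
  Ben: 2 of 3 neighbours ≥ 2, votes yes.
  Hana: 1 of 2 neighbours ≥ 1, votes yes.
  Ivy: 1 of 2 neighbours ≥ 1, votes yes.
Round 3 — checking thresholds:
  Omar: 1 of 1 neighbours ≥ 1, votes yes.
Round 4 — no new yes votes; cascade stops.

Ben, Fay, Gus, Hana, Ivy, Omar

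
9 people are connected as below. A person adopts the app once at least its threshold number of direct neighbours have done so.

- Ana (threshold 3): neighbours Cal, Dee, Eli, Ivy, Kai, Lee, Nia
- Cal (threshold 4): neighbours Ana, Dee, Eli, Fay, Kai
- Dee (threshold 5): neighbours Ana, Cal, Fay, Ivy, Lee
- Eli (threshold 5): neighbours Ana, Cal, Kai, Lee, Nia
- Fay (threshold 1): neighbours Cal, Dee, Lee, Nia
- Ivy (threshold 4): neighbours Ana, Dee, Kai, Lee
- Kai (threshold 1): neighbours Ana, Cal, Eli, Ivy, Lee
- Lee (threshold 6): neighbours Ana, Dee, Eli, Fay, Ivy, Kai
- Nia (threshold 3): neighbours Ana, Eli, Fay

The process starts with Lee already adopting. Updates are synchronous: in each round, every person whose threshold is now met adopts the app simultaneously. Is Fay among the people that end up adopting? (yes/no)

yes

Round 1 — Lee adopts the app (initial).
Round 2 — checking thresholds:
  Ana: 1 of 7 neighbours < 3, not yet.
  Dee: 1 of 5 neighbours < 5, not yet.
  Eli: 1 of 5 neighbours < 5, not yet.
  Fay: 1 of 4 neighbours ≥ 1, adopts the app.
  Ivy: 1 of 4 neighbours < 4, not yet.
  Kai: 1 of 5 neighbours ≥ 1, adopts the app.
Round 3 — no new adoptions; cascade stops.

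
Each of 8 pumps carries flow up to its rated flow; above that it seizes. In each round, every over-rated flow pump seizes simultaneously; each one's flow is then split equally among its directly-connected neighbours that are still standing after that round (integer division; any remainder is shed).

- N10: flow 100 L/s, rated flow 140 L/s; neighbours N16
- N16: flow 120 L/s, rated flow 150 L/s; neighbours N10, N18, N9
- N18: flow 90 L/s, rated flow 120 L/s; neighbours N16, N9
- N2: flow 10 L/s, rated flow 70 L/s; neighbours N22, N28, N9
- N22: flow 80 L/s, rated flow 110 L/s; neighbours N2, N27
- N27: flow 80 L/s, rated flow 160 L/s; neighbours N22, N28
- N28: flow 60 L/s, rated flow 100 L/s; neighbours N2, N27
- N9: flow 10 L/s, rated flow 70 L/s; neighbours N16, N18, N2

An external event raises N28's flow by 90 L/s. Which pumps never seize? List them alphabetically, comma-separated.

Round 1 — N28 at 150 > 100. N28 seizes.
  N28 sheds 150 L/s to N2, N27: 75 each.
    N2: 10+75 = 85 > 70
    N27: 80+75 = 155 ≤ 160
Round 2 — N2 seizes.
  N2 sheds 85 L/s to N22, N9: 42 each (1 lost).
    N22: 80+42 = 122 > 110
    N9: 10+42 = 52 ≤ 70
Round 3 — N22 seizes.
  N22 sheds 122 L/s to N27: 122 each.
    N27: 155+122 = 277 > 160
Round 4 — N27 seizes.
  N27 sheds 277 L/s: no online neighbours, lost.
No further seizures.

N10, N16, N18, N9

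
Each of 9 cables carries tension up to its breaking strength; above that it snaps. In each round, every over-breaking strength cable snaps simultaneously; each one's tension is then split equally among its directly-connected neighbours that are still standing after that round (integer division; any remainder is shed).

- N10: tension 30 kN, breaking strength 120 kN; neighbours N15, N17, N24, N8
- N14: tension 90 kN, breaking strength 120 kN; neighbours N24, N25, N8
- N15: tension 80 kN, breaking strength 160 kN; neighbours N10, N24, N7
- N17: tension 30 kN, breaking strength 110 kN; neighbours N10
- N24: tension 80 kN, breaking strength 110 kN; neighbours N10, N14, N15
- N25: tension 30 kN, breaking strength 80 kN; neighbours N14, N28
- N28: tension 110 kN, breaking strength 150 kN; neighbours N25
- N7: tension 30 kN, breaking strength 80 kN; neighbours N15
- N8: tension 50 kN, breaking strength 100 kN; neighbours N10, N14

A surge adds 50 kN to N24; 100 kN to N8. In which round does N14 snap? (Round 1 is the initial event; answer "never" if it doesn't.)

Round 1 — N24 at 130 > 110; N8 at 150 > 100. N24, N8 snap.
  N24 sheds 130 kN to N10, N14, N15: 43 each (1 lost).
    N10: 30+43 = 73 ≤ 120
    N14: 90+43 = 133 > 120
    N15: 80+43 = 123 ≤ 160
  N8 sheds 150 kN to N10, N14: 75 each.
    N10: 73+75 = 148 > 120
    N14: 133+75 = 208 > 120
Round 2 — N10, N14 snap.
  N10 sheds 148 kN to N15, N17: 74 each.
    N15: 123+74 = 197 > 160
    N17: 30+74 = 104 ≤ 110
  N14 sheds 208 kN to N25: 208 each.
    N25: 30+208 = 238 > 80
Round 3 — N15, N25 snap.
  N15 sheds 197 kN to N7: 197 each.
    N7: 30+197 = 227 > 80
  N25 sheds 238 kN to N28: 238 each.
    N28: 110+238 = 348 > 150
Round 4 — N28, N7 snap.
  N28 sheds 348 kN: no online neighbours, lost.
  N7 sheds 227 kN: no online neighbours, lost.
No further breaks.

2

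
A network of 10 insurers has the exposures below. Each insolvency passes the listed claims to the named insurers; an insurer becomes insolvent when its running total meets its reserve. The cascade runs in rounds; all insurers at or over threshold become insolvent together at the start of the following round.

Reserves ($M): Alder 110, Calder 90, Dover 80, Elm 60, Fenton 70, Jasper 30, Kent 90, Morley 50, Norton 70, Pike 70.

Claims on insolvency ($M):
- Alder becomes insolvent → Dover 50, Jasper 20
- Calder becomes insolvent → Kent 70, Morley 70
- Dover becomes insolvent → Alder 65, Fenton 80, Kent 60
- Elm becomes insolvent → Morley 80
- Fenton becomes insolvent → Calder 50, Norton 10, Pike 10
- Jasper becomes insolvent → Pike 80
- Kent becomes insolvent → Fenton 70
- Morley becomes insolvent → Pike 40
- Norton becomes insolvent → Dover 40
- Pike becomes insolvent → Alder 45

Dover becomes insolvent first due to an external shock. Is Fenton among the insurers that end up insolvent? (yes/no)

Round 1 — Dover becomes insolvent (initial).
  Alder: +65 → 65 < 110
  Fenton: +80 → 80 ≥ 70
  Kent: +60 → 60 < 90
Round 2 — Fenton becomes insolvent.
  Calder: +50 → 50 < 90
  Norton: +10 → 10 < 70
  Pike: +10 → 10 < 70
No further insolvencies.

yes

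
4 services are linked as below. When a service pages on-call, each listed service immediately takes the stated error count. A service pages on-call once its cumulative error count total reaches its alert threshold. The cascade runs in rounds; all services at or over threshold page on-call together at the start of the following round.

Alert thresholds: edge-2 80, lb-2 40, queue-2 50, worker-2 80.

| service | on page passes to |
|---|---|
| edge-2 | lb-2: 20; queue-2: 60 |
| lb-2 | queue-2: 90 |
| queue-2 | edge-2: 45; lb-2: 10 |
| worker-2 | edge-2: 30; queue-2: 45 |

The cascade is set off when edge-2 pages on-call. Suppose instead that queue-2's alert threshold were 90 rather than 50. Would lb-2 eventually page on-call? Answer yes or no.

no

With queue-2's alert threshold at 90:
Round 1 — edge-2 pages on-call (initial).
  lb-2: +20 → 20 < 40
  queue-2: +60 → 60 < 90
No further pages.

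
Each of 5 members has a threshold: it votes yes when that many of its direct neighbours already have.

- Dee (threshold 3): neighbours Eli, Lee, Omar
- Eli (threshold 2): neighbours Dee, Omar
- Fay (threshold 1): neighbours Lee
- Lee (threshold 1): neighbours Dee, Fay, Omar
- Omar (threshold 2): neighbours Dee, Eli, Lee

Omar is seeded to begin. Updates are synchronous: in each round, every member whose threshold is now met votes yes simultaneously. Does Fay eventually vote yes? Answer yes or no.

Round 1 — Omar votes yes (initial).
Round 2 — checking thresholds:
  Dee: 1 of 3 neighbours < 3, not yet.
  Eli: 1 of 2 neighbours < 2, not yet.
  Lee: 1 of 3 neighbours ≥ 1, votes yes.
Round 3 — checking thresholds:
  Dee: 2 of 3 neighbours < 3, not yet.
  Eli: 1 of 2 neighbours < 2, not yet.
  Fay: 1 of 1 neighbours ≥ 1, votes yes.
Round 4 — no new yes votes; cascade stops.

yes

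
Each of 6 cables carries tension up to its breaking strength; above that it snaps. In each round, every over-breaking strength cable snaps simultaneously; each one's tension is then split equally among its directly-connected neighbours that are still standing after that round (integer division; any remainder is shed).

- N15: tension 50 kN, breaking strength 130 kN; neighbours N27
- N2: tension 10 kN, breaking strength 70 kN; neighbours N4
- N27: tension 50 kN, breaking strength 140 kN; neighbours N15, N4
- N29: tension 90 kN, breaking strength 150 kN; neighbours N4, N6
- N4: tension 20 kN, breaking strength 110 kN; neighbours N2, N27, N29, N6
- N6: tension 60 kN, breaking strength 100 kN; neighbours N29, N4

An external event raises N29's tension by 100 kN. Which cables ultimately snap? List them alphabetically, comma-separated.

Round 1 — N29 at 190 > 150. N29 snaps.
  N29 sheds 190 kN to N4, N6: 95 each.
    N4: 20+95 = 115 > 110
    N6: 60+95 = 155 > 100
Round 2 — N4, N6 snap.
  N4 sheds 115 kN to N2, N27: 57 each (1 lost).
    N2: 10+57 = 67 ≤ 70
    N27: 50+57 = 107 ≤ 140
  N6 sheds 155 kN: no online neighbours, lost.
No further breaks.

N29, N4, N6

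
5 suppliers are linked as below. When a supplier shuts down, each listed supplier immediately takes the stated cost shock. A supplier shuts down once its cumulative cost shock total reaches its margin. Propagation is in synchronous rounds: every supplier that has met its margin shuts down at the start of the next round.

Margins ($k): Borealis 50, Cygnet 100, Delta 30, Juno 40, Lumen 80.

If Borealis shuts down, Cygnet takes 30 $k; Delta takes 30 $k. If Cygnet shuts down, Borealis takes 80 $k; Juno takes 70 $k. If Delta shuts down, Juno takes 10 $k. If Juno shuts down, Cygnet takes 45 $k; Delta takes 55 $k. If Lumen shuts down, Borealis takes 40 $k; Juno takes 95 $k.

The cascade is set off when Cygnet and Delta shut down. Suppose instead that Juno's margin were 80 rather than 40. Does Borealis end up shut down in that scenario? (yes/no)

yes

With Juno's margin at 80:
Round 1 — Cygnet, Delta shut down (initial).
  Borealis: +80 → 80 ≥ 50
  Juno: +70+10 → 80 ≥ 80
Round 2 — Borealis, Juno shut down.
No further shutdowns.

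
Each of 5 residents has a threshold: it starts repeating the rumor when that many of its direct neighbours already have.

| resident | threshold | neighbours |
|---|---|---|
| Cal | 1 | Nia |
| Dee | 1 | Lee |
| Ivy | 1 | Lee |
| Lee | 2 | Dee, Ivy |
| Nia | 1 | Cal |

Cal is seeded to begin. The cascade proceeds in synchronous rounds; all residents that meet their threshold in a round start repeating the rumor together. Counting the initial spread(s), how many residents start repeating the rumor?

Round 1 — Cal starts repeating the rumor (initial).
Round 2 — checking thresholds:
  Nia: 1 of 1 neighbours ≥ 1, starts repeating the rumor.
Round 3 — no new spreads; cascade stops.

2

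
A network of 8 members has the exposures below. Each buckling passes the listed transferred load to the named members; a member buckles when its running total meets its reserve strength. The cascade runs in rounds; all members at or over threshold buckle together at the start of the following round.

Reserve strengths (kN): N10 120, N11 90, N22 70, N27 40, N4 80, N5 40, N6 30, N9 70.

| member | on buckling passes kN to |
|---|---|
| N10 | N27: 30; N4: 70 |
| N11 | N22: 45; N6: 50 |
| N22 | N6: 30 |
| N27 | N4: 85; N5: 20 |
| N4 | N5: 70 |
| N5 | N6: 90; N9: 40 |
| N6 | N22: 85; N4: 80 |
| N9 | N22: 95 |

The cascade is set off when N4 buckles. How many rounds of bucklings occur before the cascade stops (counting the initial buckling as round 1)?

4

Round 1 — N4 buckles (initial).
  N5: +70 → 70 ≥ 40
Round 2 — N5 buckles.
  N6: +90 → 90 ≥ 30
  N9: +40 → 40 < 70
Round 3 — N6 buckles.
  N22: +85 → 85 ≥ 70
Round 4 — N22 buckles.
No further bucklings.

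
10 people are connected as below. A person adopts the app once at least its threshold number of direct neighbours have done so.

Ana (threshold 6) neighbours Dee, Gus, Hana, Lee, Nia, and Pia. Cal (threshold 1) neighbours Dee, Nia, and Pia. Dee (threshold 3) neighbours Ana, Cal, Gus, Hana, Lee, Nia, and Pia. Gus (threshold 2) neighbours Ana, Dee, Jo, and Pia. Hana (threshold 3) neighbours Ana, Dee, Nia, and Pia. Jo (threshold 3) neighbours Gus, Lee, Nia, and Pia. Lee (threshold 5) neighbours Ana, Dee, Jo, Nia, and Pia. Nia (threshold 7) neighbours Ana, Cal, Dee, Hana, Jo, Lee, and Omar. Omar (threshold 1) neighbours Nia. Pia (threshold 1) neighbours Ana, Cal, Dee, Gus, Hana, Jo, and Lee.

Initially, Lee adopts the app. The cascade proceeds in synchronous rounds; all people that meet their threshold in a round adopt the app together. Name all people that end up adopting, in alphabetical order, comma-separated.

Round 1 — Lee adopts the app (initial).
Round 2 — checking thresholds:
  Ana: 1 of 6 neighbours < 6, holds.
  Dee: 1 of 7 neighbours < 3, holds.
  Jo: 1 of 4 neighbours < 3, holds.
  Nia: 1 of 7 neighbours < 7, holds.
  Pia: 1 of 7 neighbours ≥ 1, adopts the app.
Round 3 — checking thresholds:
  Ana: 2 of 6 neighbours < 6, holds.
  Cal: 1 of 3 neighbours ≥ 1, adopts the app.
  Dee: 2 of 7 neighbours < 3, holds.
  Gus: 1 of 4 neighbours < 2, holds.
  Hana: 1 of 4 neighbours < 3, holds.
  Jo: 2 of 4 neighbours < 3, holds.
  Nia: 1 of 7 neighbours < 7, holds.
Round 4 — checking thresholds:
  Ana: 2 of 6 neighbours < 6, holds.
  Dee: 3 of 7 neighbours ≥ 3, adopts the app.
  Gus: 1 of 4 neighbours < 2, holds.
  Hana: 1 of 4 neighbours < 3, holds.
  Jo: 2 of 4 neighbours < 3, holds.
  Nia: 2 of 7 neighbours < 7, holds.
Round 5 — checking thresholds:
  Ana: 3 of 6 neighbours < 6, holds.
  Gus: 2 of 4 neighbours ≥ 2, adopts the app.
  Hana: 2 of 4 neighbours < 3, holds.
  Jo: 2 of 4 neighbours < 3, holds.
  Nia: 3 of 7 neighbours < 7, holds.
Round 6 — checking thresholds:
  Ana: 4 of 6 neighbours < 6, holds.
  Hana: 2 of 4 neighbours < 3, holds.
  Jo: 3 of 4 neighbours ≥ 3, adopts the app.
  Nia: 3 of 7 neighbours < 7, holds.
Round 7 — no new adoptions; cascade stops.

Cal, Dee, Gus, Jo, Lee, Pia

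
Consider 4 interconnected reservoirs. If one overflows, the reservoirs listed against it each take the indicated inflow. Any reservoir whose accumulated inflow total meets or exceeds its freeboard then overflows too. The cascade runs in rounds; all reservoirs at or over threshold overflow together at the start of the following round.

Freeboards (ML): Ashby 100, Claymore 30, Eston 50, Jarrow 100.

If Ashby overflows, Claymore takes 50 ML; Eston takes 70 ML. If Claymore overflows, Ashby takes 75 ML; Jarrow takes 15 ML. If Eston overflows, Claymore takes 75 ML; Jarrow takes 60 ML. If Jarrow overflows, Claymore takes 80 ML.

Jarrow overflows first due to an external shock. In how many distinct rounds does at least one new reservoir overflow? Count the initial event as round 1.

Round 1 — Jarrow overflows (initial).
  Claymore: +80 → 80 ≥ 30
Round 2 — Claymore overflows.
  Ashby: +75 → 75 < 100
No further overflows.

2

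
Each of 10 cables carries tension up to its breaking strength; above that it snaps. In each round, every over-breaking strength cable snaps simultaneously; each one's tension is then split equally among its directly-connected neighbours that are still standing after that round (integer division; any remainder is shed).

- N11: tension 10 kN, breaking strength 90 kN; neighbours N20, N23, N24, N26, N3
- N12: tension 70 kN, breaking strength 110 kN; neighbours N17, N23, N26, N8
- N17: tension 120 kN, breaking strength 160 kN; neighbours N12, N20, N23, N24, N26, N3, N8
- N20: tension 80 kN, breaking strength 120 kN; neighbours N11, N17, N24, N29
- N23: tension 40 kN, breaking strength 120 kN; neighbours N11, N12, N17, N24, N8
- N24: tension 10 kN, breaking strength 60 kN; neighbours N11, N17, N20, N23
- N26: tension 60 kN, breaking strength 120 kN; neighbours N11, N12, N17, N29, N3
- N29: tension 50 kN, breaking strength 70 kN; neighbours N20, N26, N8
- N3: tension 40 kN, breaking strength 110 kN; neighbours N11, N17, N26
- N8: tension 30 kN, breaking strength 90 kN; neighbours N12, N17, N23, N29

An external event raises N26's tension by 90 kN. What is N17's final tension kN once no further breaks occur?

150

Round 1 — N26 at 150 > 120. N26 snaps.
  N26 sheds 150 kN to N11, N12, N17, N29, N3: 30 each.
    N11: 10+30 = 40 ≤ 90
    N12: 70+30 = 100 ≤ 110
    N17: 120+30 = 150 ≤ 160
    N29: 50+30 = 80 > 70
    N3: 40+30 = 70 ≤ 110
Round 2 — N29 snaps.
  N29 sheds 80 kN to N20, N8: 40 each.
    N20: 80+40 = 120 ≤ 120
    N8: 30+40 = 70 ≤ 90
No further breaks.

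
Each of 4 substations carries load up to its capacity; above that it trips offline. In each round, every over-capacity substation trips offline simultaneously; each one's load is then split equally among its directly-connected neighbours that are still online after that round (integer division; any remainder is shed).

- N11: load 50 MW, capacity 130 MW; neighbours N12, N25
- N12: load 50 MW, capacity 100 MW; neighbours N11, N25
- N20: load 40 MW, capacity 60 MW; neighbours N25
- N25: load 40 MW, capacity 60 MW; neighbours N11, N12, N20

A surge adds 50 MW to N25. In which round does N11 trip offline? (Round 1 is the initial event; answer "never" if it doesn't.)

never

Round 1 — N25 at 90 > 60. N25 trips offline.
  N25 sheds 90 MW to N11, N12, N20: 30 each.
    N11: 50+30 = 80 ≤ 130
    N12: 50+30 = 80 ≤ 100
    N20: 40+30 = 70 > 60
Round 2 — N20 trips offline.
  N20 sheds 70 MW: no online neighbours, lost.
No further trips.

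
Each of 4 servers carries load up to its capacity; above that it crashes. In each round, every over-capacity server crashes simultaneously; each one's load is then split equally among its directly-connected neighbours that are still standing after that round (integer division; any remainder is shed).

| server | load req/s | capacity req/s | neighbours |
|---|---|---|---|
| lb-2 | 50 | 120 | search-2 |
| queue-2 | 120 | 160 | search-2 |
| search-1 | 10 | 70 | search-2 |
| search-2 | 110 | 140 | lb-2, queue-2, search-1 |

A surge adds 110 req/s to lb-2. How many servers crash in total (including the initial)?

Round 1 — lb-2 at 160 > 120. lb-2 crashes.
  lb-2 sheds 160 req/s to search-2: 160 each.
    search-2: 110+160 = 270 > 140
Round 2 — search-2 crashes.
  search-2 sheds 270 req/s to queue-2, search-1: 135 each.
    queue-2: 120+135 = 255 > 160
    search-1: 10+135 = 145 > 70
Round 3 — queue-2, search-1 crash.
  queue-2 sheds 255 req/s: no online neighbours, lost.
  search-1 sheds 145 req/s: no online neighbours, lost.
No further crashes.

4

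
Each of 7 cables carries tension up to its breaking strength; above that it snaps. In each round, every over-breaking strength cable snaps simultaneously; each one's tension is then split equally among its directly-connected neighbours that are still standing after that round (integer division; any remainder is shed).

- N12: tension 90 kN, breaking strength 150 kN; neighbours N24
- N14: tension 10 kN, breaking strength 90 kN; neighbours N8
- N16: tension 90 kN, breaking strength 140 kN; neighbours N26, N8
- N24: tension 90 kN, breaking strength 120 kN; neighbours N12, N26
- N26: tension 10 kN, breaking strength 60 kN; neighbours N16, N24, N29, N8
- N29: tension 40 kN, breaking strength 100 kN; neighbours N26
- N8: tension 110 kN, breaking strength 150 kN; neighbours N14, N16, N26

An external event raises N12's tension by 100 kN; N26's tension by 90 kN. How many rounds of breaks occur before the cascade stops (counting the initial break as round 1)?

Round 1 — N12 at 190 > 150; N26 at 100 > 60. N12, N26 snap.
  N12 sheds 190 kN to N24: 190 each.
    N24: 90+190 = 280 > 120
  N26 sheds 100 kN to N16, N24, N29, N8: 25 each.
    N16: 90+25 = 115 ≤ 140
    N24: 280+25 = 305 > 120
    N29: 40+25 = 65 ≤ 100
    N8: 110+25 = 135 ≤ 150
Round 2 — N24 snaps.
  N24 sheds 305 kN: no online neighbours, lost.
No further breaks.

2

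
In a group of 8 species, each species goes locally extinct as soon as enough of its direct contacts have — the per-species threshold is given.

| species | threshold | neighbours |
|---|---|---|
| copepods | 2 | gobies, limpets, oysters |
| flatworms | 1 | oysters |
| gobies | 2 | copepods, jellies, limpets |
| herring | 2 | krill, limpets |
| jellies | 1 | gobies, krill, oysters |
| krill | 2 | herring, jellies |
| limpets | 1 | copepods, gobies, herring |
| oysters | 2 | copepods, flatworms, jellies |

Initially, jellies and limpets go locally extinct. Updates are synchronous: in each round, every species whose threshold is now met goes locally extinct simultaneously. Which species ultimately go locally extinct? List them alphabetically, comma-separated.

copepods, flatworms, gobies, jellies, limpets, oysters

Round 1 — jellies, limpets go locally extinct (initial).
Round 2 — checking thresholds:
  copepods: 1 of 3 neighbours < 2, below threshold.
  gobies: 2 of 3 neighbours ≥ 2, goes locally extinct.
  herring: 1 of 2 neighbours < 2, below threshold.
  krill: 1 of 2 neighbours < 2, below threshold.
  oysters: 1 of 3 neighbours < 2, below threshold.
Round 3 — checking thresholds:
  copepods: 2 of 3 neighbours ≥ 2, goes locally extinct.
  herring: 1 of 2 neighbours < 2, below threshold.
  krill: 1 of 2 neighbours < 2, below threshold.
  oysters: 1 of 3 neighbours < 2, below threshold.
Round 4 — checking thresholds:
  herring: 1 of 2 neighbours < 2, below threshold.
  krill: 1 of 2 neighbours < 2, below threshold.
  oysters: 2 of 3 neighbours ≥ 2, goes locally extinct.
Round 5 — checking thresholds:
  flatworms: 1 of 1 neighbours ≥ 1, goes locally extinct.
  herring: 1 of 2 neighbours < 2, below threshold.
  krill: 1 of 2 neighbours < 2, below threshold.
Round 6 — no new extinctions; cascade stops.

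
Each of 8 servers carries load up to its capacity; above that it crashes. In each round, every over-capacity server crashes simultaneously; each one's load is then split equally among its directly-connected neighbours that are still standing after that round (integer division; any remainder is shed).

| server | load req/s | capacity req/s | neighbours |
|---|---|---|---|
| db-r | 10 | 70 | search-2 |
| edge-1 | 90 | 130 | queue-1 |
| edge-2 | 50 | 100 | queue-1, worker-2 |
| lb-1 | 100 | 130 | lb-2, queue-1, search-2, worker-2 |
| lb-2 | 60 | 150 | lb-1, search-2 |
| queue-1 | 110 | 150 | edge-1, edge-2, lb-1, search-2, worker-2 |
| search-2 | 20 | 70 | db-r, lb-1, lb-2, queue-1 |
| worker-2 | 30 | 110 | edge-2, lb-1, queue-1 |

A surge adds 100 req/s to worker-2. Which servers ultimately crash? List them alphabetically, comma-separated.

db-r, edge-1, edge-2, lb-1, lb-2, queue-1, search-2, worker-2

Round 1 — worker-2 at 130 > 110. worker-2 crashes.
  worker-2 sheds 130 req/s to edge-2, lb-1, queue-1: 43 each (1 lost).
    edge-2: 50+43 = 93 ≤ 100
    lb-1: 100+43 = 143 > 130
    queue-1: 110+43 = 153 > 150
Round 2 — lb-1, queue-1 crash.
  lb-1 sheds 143 req/s to lb-2, search-2: 71 each (1 lost).
    lb-2: 60+71 = 131 ≤ 150
    search-2: 20+71 = 91 > 70
  queue-1 sheds 153 req/s to edge-1, edge-2, search-2: 51 each.
    edge-1: 90+51 = 141 > 130
    edge-2: 93+51 = 144 > 100
    search-2: 91+51 = 142 > 70
Round 3 — edge-1, edge-2, search-2 crash.
  edge-1 sheds 141 req/s: no online neighbours, lost.
  edge-2 sheds 144 req/s: no online neighbours, lost.
  search-2 sheds 142 req/s to db-r, lb-2: 71 each.
    db-r: 10+71 = 81 > 70
    lb-2: 131+71 = 202 > 150
Round 4 — db-r, lb-2 crash.
  db-r sheds 81 req/s: no online neighbours, lost.
  lb-2 sheds 202 req/s: no online neighbours, lost.
No further crashes.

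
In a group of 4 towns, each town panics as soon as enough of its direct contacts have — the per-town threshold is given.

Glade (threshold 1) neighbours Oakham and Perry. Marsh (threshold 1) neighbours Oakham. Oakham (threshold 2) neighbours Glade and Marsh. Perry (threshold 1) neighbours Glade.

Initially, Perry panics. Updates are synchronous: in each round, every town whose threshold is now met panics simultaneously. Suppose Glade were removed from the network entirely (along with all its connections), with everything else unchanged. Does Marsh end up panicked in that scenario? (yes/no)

With Glade removed:
Round 1 — Perry panics (initial).
Round 2 — no new panics; cascade stops.

no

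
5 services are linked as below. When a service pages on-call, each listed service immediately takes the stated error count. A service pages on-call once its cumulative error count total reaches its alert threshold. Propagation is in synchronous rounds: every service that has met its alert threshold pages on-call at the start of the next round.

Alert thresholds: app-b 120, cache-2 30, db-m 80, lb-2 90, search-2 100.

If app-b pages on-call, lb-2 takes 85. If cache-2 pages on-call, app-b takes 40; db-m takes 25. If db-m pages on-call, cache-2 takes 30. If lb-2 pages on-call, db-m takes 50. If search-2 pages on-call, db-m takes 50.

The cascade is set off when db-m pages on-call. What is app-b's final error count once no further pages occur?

Round 1 — db-m pages on-call (initial).
  cache-2: +30 → 30 ≥ 30
Round 2 — cache-2 pages on-call.
  app-b: +40 → 40 < 120
No further pages.

40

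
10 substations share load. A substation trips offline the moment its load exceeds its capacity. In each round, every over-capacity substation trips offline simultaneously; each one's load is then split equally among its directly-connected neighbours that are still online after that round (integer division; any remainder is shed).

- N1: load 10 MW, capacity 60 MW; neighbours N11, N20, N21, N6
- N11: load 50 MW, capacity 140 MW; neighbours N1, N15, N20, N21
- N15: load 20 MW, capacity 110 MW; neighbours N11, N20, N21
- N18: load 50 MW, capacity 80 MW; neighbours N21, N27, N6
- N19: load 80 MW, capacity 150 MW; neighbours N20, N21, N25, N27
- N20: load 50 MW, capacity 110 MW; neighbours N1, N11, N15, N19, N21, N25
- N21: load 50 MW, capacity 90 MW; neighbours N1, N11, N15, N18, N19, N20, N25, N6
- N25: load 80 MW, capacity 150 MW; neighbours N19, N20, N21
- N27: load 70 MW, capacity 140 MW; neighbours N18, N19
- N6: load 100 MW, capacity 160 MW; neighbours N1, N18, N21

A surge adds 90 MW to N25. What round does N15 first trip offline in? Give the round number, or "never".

never

Round 1 — N25 at 170 > 150. N25 trips offline.
  N25 sheds 170 MW to N19, N20, N21: 56 each (2 lost).
    N19: 80+56 = 136 ≤ 150
    N20: 50+56 = 106 ≤ 110
    N21: 50+56 = 106 > 90
Round 2 — N21 trips offline.
  N21 sheds 106 MW to N1, N11, N15, N18, N19, N20, N6: 15 each (1 lost).
    N1: 10+15 = 25 ≤ 60
    N11: 50+15 = 65 ≤ 140
    N15: 20+15 = 35 ≤ 110
    N18: 50+15 = 65 ≤ 80
    N19: 136+15 = 151 > 150
    N20: 106+15 = 121 > 110
    N6: 100+15 = 115 ≤ 160
Round 3 — N19, N20 trip offline.
  N19 sheds 151 MW to N27: 151 each.
    N27: 70+151 = 221 > 140
  N20 sheds 121 MW to N1, N11, N15: 40 each (1 lost).
    N1: 25+40 = 65 > 60
    N11: 65+40 = 105 ≤ 140
    N15: 35+40 = 75 ≤ 110
Round 4 — N1, N27 trip offline.
  N1 sheds 65 MW to N11, N6: 32 each (1 lost).
    N11: 105+32 = 137 ≤ 140
    N6: 115+32 = 147 ≤ 160
  N27 sheds 221 MW to N18: 221 each.
    N18: 65+221 = 286 > 80
Round 5 — N18 trips offline.
  N18 sheds 286 MW to N6: 286 each.
    N6: 147+286 = 433 > 160
Round 6 — N6 trips offline.
  N6 sheds 433 MW: no online neighbours, lost.
No further trips.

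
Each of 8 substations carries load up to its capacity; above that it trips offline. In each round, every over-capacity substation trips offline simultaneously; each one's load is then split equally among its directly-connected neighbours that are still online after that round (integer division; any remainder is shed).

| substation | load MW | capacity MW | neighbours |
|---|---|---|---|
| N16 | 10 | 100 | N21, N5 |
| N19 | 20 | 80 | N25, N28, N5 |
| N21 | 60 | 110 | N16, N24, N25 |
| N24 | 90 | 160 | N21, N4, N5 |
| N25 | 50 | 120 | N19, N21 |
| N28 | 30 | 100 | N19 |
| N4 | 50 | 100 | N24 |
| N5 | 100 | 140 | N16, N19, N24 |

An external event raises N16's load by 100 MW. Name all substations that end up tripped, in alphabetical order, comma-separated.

Round 1 — N16 at 110 > 100. N16 trips offline.
  N16 sheds 110 MW to N21, N5: 55 each.
    N21: 60+55 = 115 > 110
    N5: 100+55 = 155 > 140
Round 2 — N21, N5 trip offline.
  N21 sheds 115 MW to N24, N25: 57 each (1 lost).
    N24: 90+57 = 147 ≤ 160
    N25: 50+57 = 107 ≤ 120
  N5 sheds 155 MW to N19, N24: 77 each (1 lost).
    N19: 20+77 = 97 > 80
    N24: 147+77 = 224 > 160
Round 3 — N19, N24 trip offline.
  N19 sheds 97 MW to N25, N28: 48 each (1 lost).
    N25: 107+48 = 155 > 120
    N28: 30+48 = 78 ≤ 100
  N24 sheds 224 MW to N4: 224 each.
    N4: 50+224 = 274 > 100
Round 4 — N25, N4 trip offline.
  N25 sheds 155 MW: no online neighbours, lost.
  N4 sheds 274 MW: no online neighbours, lost.
No further trips.

N16, N19, N21, N24, N25, N4, N5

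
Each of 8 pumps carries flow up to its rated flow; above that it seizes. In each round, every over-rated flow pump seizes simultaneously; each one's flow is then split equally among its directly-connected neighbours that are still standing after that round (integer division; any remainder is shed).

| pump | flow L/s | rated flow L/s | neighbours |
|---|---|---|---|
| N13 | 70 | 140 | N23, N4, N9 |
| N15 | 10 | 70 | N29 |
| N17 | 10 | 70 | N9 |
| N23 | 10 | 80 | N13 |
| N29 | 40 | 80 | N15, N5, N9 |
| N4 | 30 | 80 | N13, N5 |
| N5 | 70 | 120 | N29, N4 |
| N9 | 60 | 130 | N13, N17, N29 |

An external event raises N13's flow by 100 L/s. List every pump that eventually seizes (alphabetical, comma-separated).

Round 1 — N13 at 170 > 140. N13 seizes.
  N13 sheds 170 L/s to N23, N4, N9: 56 each (2 lost).
    N23: 10+56 = 66 ≤ 80
    N4: 30+56 = 86 > 80
    N9: 60+56 = 116 ≤ 130
Round 2 — N4 seizes.
  N4 sheds 86 L/s to N5: 86 each.
    N5: 70+86 = 156 > 120
Round 3 — N5 seizes.
  N5 sheds 156 L/s to N29: 156 each.
    N29: 40+156 = 196 > 80
Round 4 — N29 seizes.
  N29 sheds 196 L/s to N15, N9: 98 each.
    N15: 10+98 = 108 > 70
    N9: 116+98 = 214 > 130
Round 5 — N15, N9 seize.
  N15 sheds 108 L/s: no online neighbours, lost.
  N9 sheds 214 L/s to N17: 214 each.
    N17: 10+214 = 224 > 70
Round 6 — N17 seizes.
  N17 sheds 224 L/s: no online neighbours, lost.
No further seizures.

N13, N15, N17, N29, N4, N5, N9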